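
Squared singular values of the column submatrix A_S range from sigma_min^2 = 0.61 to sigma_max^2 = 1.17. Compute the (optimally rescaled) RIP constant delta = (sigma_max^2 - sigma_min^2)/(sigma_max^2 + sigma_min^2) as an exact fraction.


lambda_max - lambda_min = 1.17 - 0.61 = 0.56.
lambda_max + lambda_min = 1.17 + 0.61 = 1.78.
delta = 0.56/1.78 = 56/178 = 28/89.

28/89


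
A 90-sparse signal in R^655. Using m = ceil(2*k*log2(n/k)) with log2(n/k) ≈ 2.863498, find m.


log2(n/k) = log2(655/90) ≈ 2.863498.
2*k*log2(n/k) ≈ 2*90*2.863498 = 515.42964.
m = ceil(515.42964) = 516.

516


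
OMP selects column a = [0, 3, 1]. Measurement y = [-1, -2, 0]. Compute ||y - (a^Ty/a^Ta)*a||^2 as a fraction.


a^T a = 10.
a^T y = -6.
coeff = -6/10 = -3/5.
||r||^2 = 7/5.

7/5


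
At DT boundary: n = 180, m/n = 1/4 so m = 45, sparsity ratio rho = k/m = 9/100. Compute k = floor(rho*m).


m = 1/4*180 = 45.
rho = 9/100.
rho*m = 9/100*45 = 4.05.
k = floor(4.05) = 4.

4


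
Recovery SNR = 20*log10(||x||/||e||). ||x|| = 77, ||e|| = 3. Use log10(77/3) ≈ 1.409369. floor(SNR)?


||x||/||e|| = 77/3.
log10(77/3) ≈ 1.409369.
20*log10(||x||/||e||) ≈ 20*1.409369 = 28.18738.
floor(28.18738) = 28.

28


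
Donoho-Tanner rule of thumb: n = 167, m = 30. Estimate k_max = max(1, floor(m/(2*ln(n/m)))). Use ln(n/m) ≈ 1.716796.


n/m = 167/30.
ln(n/m) ≈ 1.716796.
2*ln(n/m) ≈ 3.433592.
m/(2*ln(n/m)) ≈ 30/3.433592 ≈ 8.7372.
floor = 8.
k_max = max(1, 8) = 8.

8


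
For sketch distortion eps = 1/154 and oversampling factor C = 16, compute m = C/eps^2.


1/eps = 154.
(1/eps)^2 = 23716.
m = 16*23716 = 379456.

379456


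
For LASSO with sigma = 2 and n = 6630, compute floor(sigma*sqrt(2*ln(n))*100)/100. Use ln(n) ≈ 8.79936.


ln(6630) ≈ 8.79936.
2*ln(n) ≈ 17.59872.
sqrt(2*ln(n)) ≈ sqrt(17.59872) ≈ 4.195083.
lambda ≈ 2*4.195083 = 8.390166.
floor(lambda*100)/100 = 8.39.

8.39


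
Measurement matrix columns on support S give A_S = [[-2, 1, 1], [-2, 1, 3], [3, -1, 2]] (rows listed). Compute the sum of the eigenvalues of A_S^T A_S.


Sum of eigenvalues of A_S^T A_S = trace(A_S^T A_S) = sum of squared column norms of A_S.
A_S^T A_S diagonal: [17, 3, 14].
trace = 17 + 3 + 14 = 34.

34


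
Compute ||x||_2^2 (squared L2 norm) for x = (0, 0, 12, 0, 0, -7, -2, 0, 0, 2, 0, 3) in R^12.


Non-zero entries: [(2, 12), (5, -7), (6, -2), (9, 2), (11, 3)]
Squares: [144, 49, 4, 4, 9]
||x||_2^2 = sum = 210.

210


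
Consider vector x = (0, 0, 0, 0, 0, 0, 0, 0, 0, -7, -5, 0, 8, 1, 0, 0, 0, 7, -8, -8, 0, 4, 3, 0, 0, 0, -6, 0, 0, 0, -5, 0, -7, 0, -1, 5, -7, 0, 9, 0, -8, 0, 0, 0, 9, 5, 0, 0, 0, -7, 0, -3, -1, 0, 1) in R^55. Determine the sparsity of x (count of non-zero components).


Non-zero positions: [9, 10, 12, 13, 17, 18, 19, 21, 22, 26, 30, 32, 34, 35, 36, 38, 40, 44, 45, 49, 51, 52, 54].
Sparsity = 23.

23


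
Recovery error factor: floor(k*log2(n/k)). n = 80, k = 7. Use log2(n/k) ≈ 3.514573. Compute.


log2(n/k) = log2(80/7) ≈ 3.514573.
k*log2(n/k) ≈ 7*3.514573 = 24.602011.
floor(24.602011) = 24.

24


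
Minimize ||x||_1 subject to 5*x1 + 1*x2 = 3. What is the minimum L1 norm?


Axis intercepts:
  x1 = 3/5, x2 = 0: L1 = 3/5
  x1 = 0, x2 = 3: L1 = 3
x* = (3/5, 0)
||x*||_1 = 3/5.

3/5


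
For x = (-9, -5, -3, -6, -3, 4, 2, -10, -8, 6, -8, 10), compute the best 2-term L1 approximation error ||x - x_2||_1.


Sorted |x_i| descending: [10, 10, 9, 8, 8, 6, 6, 5, 4, 3, 3, 2]
Keep top 2: [10, 10]
Tail entries: [9, 8, 8, 6, 6, 5, 4, 3, 3, 2]
L1 error = sum of tail = 54.

54


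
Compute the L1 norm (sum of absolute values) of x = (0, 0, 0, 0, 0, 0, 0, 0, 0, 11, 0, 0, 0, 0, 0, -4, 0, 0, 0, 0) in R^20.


Non-zero entries: [(9, 11), (15, -4)]
Absolute values: [11, 4]
||x||_1 = sum = 15.

15


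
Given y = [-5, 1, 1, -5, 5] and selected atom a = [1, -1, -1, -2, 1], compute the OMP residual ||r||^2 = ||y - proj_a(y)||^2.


a^T a = 8.
a^T y = 8.
coeff = 8/8 = 1.
||r||^2 = 69.

69


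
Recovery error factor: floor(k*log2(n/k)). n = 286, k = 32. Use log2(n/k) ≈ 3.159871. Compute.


log2(n/k) = log2(286/32) ≈ 3.159871.
k*log2(n/k) ≈ 32*3.159871 = 101.115872.
floor(101.115872) = 101.

101


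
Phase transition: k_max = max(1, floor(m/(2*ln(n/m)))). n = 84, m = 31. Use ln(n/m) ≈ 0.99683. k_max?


n/m = 84/31.
ln(n/m) ≈ 0.99683.
2*ln(n/m) ≈ 1.99366.
m/(2*ln(n/m)) ≈ 31/1.99366 ≈ 15.5493.
floor = 15.
k_max = max(1, 15) = 15.

15


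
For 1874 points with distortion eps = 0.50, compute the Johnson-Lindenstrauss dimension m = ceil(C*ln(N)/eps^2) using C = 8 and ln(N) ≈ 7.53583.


ln(1874) ≈ 7.53583.
eps^2 = 0.50^2 = 0.25.
C*ln(N)/eps^2 ≈ 8*7.53583/0.25 ≈ 241.1466.
m = ceil(241.1466) = 242.

242


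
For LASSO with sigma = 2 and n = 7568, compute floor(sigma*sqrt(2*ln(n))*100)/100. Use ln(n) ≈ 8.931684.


ln(7568) ≈ 8.931684.
2*ln(n) ≈ 17.863368.
sqrt(2*ln(n)) ≈ sqrt(17.863368) ≈ 4.226508.
lambda ≈ 2*4.226508 = 8.453016.
floor(lambda*100)/100 = 8.45.

8.45


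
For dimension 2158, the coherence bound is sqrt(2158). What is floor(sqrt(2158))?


46^2 = 2116 <= 2158 < 2209 = 47^2, so 46 <= sqrt(2158) < 47.
floor(sqrt(2158)) = 46.

46


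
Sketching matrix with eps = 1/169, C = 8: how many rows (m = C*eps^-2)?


1/eps = 169.
(1/eps)^2 = 28561.
m = 8*28561 = 228488.

228488


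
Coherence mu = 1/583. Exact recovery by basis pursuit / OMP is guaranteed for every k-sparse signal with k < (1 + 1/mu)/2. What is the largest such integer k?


1/mu = 583.
1 + 1/mu = 584.
(1 + 1/mu)/2 = 292 is an integer and the inequality is strict, so k_max = 292 - 1 = 291.

291


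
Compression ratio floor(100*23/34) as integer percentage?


100*m/n = 100*23/34 ≈ 67.6471.
floor = 67.

67


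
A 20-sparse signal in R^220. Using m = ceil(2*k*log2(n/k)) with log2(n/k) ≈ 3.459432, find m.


log2(n/k) = log2(220/20) ≈ 3.459432.
2*k*log2(n/k) ≈ 2*20*3.459432 = 138.37728.
m = ceil(138.37728) = 139.

139


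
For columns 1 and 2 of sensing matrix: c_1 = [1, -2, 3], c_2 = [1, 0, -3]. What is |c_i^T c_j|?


Inner product: 1*1 + -2*0 + 3*-3
Products: [1, 0, -9]
Sum = -8.
|dot| = 8.

8


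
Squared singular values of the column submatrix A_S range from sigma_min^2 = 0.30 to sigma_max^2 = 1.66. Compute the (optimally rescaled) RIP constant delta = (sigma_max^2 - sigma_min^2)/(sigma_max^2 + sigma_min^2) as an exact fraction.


lambda_max - lambda_min = 1.66 - 0.30 = 1.36.
lambda_max + lambda_min = 1.66 + 0.30 = 1.96.
delta = 1.36/1.96 = 136/196 = 34/49.

34/49


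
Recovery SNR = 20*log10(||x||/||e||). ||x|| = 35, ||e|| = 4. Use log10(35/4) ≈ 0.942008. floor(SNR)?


||x||/||e|| = 35/4.
log10(35/4) ≈ 0.942008.
20*log10(||x||/||e||) ≈ 20*0.942008 = 18.84016.
floor(18.84016) = 18.

18


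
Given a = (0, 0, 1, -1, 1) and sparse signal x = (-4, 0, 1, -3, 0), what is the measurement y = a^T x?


Non-zero terms: ['0*-4', '1*1', '-1*-3']
Products: [0, 1, 3]
y = sum = 4.

4


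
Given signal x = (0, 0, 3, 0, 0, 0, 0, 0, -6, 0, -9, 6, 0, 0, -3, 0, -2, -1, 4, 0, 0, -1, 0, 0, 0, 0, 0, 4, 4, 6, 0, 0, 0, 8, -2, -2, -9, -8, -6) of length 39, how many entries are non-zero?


Non-zero positions: [2, 8, 10, 11, 14, 16, 17, 18, 21, 27, 28, 29, 33, 34, 35, 36, 37, 38].
Sparsity = 18.

18


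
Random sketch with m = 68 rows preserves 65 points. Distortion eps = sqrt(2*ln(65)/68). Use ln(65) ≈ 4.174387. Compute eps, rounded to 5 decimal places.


ln(65) ≈ 4.174387.
2*ln(N)/m ≈ 2*4.174387/68 ≈ 0.12277609.
eps = sqrt(0.12277609) ≈ 0.3503942 ≈ 0.35039.

0.35039


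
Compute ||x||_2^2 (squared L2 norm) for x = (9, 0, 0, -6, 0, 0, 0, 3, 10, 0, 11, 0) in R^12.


Non-zero entries: [(0, 9), (3, -6), (7, 3), (8, 10), (10, 11)]
Squares: [81, 36, 9, 100, 121]
||x||_2^2 = sum = 347.

347


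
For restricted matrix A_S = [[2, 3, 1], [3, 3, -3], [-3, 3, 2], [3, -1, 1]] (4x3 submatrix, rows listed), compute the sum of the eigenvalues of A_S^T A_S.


Sum of eigenvalues of A_S^T A_S = trace(A_S^T A_S) = sum of squared column norms of A_S.
A_S^T A_S diagonal: [31, 28, 15].
trace = 31 + 28 + 15 = 74.

74


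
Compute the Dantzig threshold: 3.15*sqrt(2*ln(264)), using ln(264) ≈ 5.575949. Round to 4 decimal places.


ln(264) ≈ 5.575949.
2*ln(n) ≈ 11.151898.
sqrt(2*ln(n)) ≈ sqrt(11.151898) ≈ 3.339446.
threshold ≈ 3.15*3.339446 = 10.5192549 ≈ 10.5193.

10.5193


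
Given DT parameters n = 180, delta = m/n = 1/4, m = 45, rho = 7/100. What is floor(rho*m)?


m = 1/4*180 = 45.
rho = 7/100.
rho*m = 7/100*45 = 3.15.
k = floor(3.15) = 3.

3


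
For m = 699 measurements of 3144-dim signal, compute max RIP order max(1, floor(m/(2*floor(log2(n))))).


floor(log2(3144)) = 11.
2*11 = 22.
m/(2*floor(log2(n))) = 699/22 ≈ 31.7727.
floor = 31.
k = max(1, 31) = 31.

31


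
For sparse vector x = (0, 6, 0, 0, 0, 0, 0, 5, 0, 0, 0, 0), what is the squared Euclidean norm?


Non-zero entries: [(1, 6), (7, 5)]
Squares: [36, 25]
||x||_2^2 = sum = 61.

61


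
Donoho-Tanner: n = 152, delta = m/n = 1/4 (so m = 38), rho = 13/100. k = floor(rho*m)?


m = 1/4*152 = 38.
rho = 13/100.
rho*m = 13/100*38 = 4.94.
k = floor(4.94) = 4.

4


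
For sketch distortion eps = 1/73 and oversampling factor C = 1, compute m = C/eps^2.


1/eps = 73.
(1/eps)^2 = 5329.
m = 1*5329 = 5329.

5329


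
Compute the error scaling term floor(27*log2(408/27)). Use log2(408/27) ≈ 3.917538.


log2(n/k) = log2(408/27) ≈ 3.917538.
k*log2(n/k) ≈ 27*3.917538 = 105.773526.
floor(105.773526) = 105.

105


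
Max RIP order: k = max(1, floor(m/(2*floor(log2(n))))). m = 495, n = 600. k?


floor(log2(600)) = 9.
2*9 = 18.
m/(2*floor(log2(n))) = 495/18 ≈ 27.5.
floor = 27.
k = max(1, 27) = 27.

27


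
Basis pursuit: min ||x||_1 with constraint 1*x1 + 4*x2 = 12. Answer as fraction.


Axis intercepts:
  x1 = 12, x2 = 0: L1 = 12
  x1 = 0, x2 = 3: L1 = 3
x* = (0, 3)
||x*||_1 = 3.

3


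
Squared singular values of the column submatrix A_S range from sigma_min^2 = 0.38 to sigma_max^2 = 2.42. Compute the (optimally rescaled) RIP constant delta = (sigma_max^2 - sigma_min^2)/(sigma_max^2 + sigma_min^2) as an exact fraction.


lambda_max - lambda_min = 2.42 - 0.38 = 2.04.
lambda_max + lambda_min = 2.42 + 0.38 = 2.80.
delta = 2.04/2.80 = 204/280 = 51/70.

51/70


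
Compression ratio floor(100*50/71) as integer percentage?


100*m/n = 100*50/71 ≈ 70.4225.
floor = 70.

70


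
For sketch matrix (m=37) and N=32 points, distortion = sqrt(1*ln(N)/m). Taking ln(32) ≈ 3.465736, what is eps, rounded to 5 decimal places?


ln(32) ≈ 3.465736.
1*ln(N)/m ≈ 1*3.465736/37 ≈ 0.09366854.
eps = sqrt(0.09366854) ≈ 0.3060532 ≈ 0.30605.

0.30605


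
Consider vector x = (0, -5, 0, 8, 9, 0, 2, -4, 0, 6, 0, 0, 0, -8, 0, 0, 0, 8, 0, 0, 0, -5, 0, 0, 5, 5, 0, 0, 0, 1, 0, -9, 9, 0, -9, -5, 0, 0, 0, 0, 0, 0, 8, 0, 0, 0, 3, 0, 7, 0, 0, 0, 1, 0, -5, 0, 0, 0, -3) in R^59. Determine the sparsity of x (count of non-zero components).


Non-zero positions: [1, 3, 4, 6, 7, 9, 13, 17, 21, 24, 25, 29, 31, 32, 34, 35, 42, 46, 48, 52, 54, 58].
Sparsity = 22.

22


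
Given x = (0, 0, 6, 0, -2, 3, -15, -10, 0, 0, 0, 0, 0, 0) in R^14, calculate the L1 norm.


Non-zero entries: [(2, 6), (4, -2), (5, 3), (6, -15), (7, -10)]
Absolute values: [6, 2, 3, 15, 10]
||x||_1 = sum = 36.

36


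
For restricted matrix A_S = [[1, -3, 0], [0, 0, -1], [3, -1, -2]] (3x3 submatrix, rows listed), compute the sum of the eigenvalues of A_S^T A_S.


Sum of eigenvalues of A_S^T A_S = trace(A_S^T A_S) = sum of squared column norms of A_S.
A_S^T A_S diagonal: [10, 10, 5].
trace = 10 + 10 + 5 = 25.

25


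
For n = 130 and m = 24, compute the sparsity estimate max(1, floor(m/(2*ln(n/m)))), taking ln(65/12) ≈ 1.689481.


n/m = 130/24 = 65/12.
ln(n/m) ≈ 1.689481.
2*ln(n/m) ≈ 3.378962.
m/(2*ln(n/m)) ≈ 24/3.378962 ≈ 7.1028.
floor = 7.
k_max = max(1, 7) = 7.

7


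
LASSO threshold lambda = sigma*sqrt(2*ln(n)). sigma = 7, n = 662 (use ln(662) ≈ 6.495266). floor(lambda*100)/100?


ln(662) ≈ 6.495266.
2*ln(n) ≈ 12.990532.
sqrt(2*ln(n)) ≈ sqrt(12.990532) ≈ 3.604238.
lambda ≈ 7*3.604238 = 25.229666.
floor(lambda*100)/100 = 25.22.

25.22


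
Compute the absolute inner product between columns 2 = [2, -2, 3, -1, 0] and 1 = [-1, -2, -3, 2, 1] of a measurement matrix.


Inner product: 2*-1 + -2*-2 + 3*-3 + -1*2 + 0*1
Products: [-2, 4, -9, -2, 0]
Sum = -9.
|dot| = 9.

9


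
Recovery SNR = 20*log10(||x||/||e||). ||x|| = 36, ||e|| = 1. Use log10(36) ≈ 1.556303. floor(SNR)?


||x||/||e|| = 36/1 = 36.
log10(36) ≈ 1.556303.
20*log10(||x||/||e||) ≈ 20*1.556303 = 31.12606.
floor(31.12606) = 31.

31


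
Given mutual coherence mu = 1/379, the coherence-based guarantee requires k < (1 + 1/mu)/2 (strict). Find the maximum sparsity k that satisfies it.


1/mu = 379.
1 + 1/mu = 380.
(1 + 1/mu)/2 = 190 is an integer and the inequality is strict, so k_max = 190 - 1 = 189.

189


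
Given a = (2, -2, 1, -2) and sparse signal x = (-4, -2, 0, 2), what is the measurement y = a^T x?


Non-zero terms: ['2*-4', '-2*-2', '-2*2']
Products: [-8, 4, -4]
y = sum = -8.

-8


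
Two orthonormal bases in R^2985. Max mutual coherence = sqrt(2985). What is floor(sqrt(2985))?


54^2 = 2916 <= 2985 < 3025 = 55^2, so 54 <= sqrt(2985) < 55.
floor(sqrt(2985)) = 54.

54


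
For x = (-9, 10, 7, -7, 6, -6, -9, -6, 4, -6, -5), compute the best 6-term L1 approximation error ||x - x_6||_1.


Sorted |x_i| descending: [10, 9, 9, 7, 7, 6, 6, 6, 6, 5, 4]
Keep top 6: [10, 9, 9, 7, 7, 6]
Tail entries: [6, 6, 6, 5, 4]
L1 error = sum of tail = 27.

27


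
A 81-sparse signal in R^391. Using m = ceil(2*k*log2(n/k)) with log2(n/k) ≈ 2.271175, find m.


log2(n/k) = log2(391/81) ≈ 2.271175.
2*k*log2(n/k) ≈ 2*81*2.271175 = 367.93035.
m = ceil(367.93035) = 368.

368


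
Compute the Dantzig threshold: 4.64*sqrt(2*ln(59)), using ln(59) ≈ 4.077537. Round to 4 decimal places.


ln(59) ≈ 4.077537.
2*ln(n) ≈ 8.155074.
sqrt(2*ln(n)) ≈ sqrt(8.155074) ≈ 2.855709.
threshold ≈ 4.64*2.855709 = 13.25048976 ≈ 13.2505.

13.2505


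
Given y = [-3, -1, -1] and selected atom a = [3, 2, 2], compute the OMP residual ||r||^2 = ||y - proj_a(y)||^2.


a^T a = 17.
a^T y = -13.
coeff = -13/17 = -13/17.
||r||^2 = 18/17.

18/17


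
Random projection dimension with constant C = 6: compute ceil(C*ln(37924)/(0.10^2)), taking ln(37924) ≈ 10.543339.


ln(37924) ≈ 10.543339.
eps^2 = 0.10^2 = 0.01.
C*ln(N)/eps^2 ≈ 6*10.543339/0.01 ≈ 6326.0034.
m = ceil(6326.0034) = 6327.

6327


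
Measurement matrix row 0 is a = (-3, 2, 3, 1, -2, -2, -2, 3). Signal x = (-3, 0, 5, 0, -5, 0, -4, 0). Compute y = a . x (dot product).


Non-zero terms: ['-3*-3', '3*5', '-2*-5', '-2*-4']
Products: [9, 15, 10, 8]
y = sum = 42.

42


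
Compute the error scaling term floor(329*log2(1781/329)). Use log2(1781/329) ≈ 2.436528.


log2(n/k) = log2(1781/329) ≈ 2.436528.
k*log2(n/k) ≈ 329*2.436528 = 801.617712.
floor(801.617712) = 801.

801


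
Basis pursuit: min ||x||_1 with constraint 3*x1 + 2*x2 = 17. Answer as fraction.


Axis intercepts:
  x1 = 17/3, x2 = 0: L1 = 17/3
  x1 = 0, x2 = 17/2: L1 = 17/2
x* = (17/3, 0)
||x*||_1 = 17/3.

17/3


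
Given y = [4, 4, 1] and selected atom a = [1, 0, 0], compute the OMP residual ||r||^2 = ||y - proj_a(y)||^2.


a^T a = 1.
a^T y = 4.
coeff = 4/1 = 4.
||r||^2 = 17.

17


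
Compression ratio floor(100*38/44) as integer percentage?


100*m/n = 100*38/44 ≈ 86.3636.
floor = 86.

86


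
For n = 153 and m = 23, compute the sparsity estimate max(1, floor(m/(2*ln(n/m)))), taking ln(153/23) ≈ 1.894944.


n/m = 153/23.
ln(n/m) ≈ 1.894944.
2*ln(n/m) ≈ 3.789888.
m/(2*ln(n/m)) ≈ 23/3.789888 ≈ 6.0688.
floor = 6.
k_max = max(1, 6) = 6.

6


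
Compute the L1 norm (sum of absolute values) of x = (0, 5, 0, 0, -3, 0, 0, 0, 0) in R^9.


Non-zero entries: [(1, 5), (4, -3)]
Absolute values: [5, 3]
||x||_1 = sum = 8.

8


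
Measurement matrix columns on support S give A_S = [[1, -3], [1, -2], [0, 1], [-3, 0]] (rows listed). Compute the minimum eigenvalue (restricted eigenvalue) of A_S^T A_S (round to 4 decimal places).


A_S^T A_S = [[11, -5], [-5, 14]].
trace = 25.
det = 129.
disc = trace^2 - 4*det = 625 - 4*129 = 109.
sqrt(109) ≈ 10.440307.
lam_min = (25 - sqrt(109))/2 ≈ (25 - 10.440307)/2 = 7.2798465 ≈ 7.2798.

7.2798


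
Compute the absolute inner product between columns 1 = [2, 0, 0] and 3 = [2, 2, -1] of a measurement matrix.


Inner product: 2*2 + 0*2 + 0*-1
Products: [4, 0, 0]
Sum = 4.
|dot| = 4.

4


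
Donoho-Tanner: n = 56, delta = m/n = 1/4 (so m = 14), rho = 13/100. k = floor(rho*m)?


m = 1/4*56 = 14.
rho = 13/100.
rho*m = 13/100*14 = 1.82.
k = floor(1.82) = 1.

1


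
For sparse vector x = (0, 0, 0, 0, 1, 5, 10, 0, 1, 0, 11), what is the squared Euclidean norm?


Non-zero entries: [(4, 1), (5, 5), (6, 10), (8, 1), (10, 11)]
Squares: [1, 25, 100, 1, 121]
||x||_2^2 = sum = 248.

248


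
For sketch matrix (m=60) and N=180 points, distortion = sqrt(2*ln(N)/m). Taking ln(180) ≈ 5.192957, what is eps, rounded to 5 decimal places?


ln(180) ≈ 5.192957.
2*ln(N)/m ≈ 2*5.192957/60 ≈ 0.17309857.
eps = sqrt(0.17309857) ≈ 0.4160512 ≈ 0.41605.

0.41605


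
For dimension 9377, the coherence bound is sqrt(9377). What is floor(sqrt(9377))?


96^2 = 9216 <= 9377 < 9409 = 97^2, so 96 <= sqrt(9377) < 97.
floor(sqrt(9377)) = 96.

96


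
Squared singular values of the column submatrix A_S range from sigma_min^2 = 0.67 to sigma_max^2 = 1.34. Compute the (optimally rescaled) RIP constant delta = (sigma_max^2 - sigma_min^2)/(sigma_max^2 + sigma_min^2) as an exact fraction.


lambda_max - lambda_min = 1.34 - 0.67 = 0.67.
lambda_max + lambda_min = 1.34 + 0.67 = 2.01.
delta = 0.67/2.01 = 67/201 = 1/3.

1/3


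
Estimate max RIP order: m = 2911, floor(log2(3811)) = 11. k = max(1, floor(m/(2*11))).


floor(log2(3811)) = 11.
2*11 = 22.
m/(2*floor(log2(n))) = 2911/22 ≈ 132.3182.
floor = 132.
k = max(1, 132) = 132.

132


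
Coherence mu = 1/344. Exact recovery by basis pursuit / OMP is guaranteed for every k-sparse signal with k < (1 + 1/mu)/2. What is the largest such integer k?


1/mu = 344.
1 + 1/mu = 345.
(1 + 1/mu)/2 = 172.5 is not an integer, so k_max = floor(172.5) = 172.

172


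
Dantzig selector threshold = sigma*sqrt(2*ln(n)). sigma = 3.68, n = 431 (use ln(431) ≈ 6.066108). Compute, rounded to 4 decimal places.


ln(431) ≈ 6.066108.
2*ln(n) ≈ 12.132216.
sqrt(2*ln(n)) ≈ sqrt(12.132216) ≈ 3.483133.
threshold ≈ 3.68*3.483133 = 12.81792944 ≈ 12.8179.

12.8179


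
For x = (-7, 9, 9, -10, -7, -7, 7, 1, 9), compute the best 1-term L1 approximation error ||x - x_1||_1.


Sorted |x_i| descending: [10, 9, 9, 9, 7, 7, 7, 7, 1]
Keep top 1: [10]
Tail entries: [9, 9, 9, 7, 7, 7, 7, 1]
L1 error = sum of tail = 56.

56


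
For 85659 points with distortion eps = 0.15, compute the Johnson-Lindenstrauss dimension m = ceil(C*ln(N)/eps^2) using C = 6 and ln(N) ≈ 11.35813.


ln(85659) ≈ 11.35813.
eps^2 = 0.15^2 = 0.0225.
C*ln(N)/eps^2 ≈ 6*11.35813/0.0225 ≈ 3028.8347.
m = ceil(3028.8347) = 3029.

3029


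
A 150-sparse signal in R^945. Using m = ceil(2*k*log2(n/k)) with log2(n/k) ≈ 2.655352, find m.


log2(n/k) = log2(945/150) ≈ 2.655352.
2*k*log2(n/k) ≈ 2*150*2.655352 = 796.6056.
m = ceil(796.6056) = 797.

797


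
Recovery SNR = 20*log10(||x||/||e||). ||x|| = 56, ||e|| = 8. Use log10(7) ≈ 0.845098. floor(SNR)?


||x||/||e|| = 56/8 = 7.
log10(7) ≈ 0.845098.
20*log10(||x||/||e||) ≈ 20*0.845098 = 16.90196.
floor(16.90196) = 16.

16


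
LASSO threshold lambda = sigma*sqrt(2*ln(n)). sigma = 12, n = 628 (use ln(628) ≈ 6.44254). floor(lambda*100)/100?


ln(628) ≈ 6.44254.
2*ln(n) ≈ 12.88508.
sqrt(2*ln(n)) ≈ sqrt(12.88508) ≈ 3.589579.
lambda ≈ 12*3.589579 = 43.074948.
floor(lambda*100)/100 = 43.07.

43.07


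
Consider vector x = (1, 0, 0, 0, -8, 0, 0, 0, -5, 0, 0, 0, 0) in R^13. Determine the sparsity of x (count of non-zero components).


Non-zero positions: [0, 4, 8].
Sparsity = 3.

3


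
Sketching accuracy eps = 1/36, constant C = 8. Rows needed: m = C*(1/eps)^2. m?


1/eps = 36.
(1/eps)^2 = 1296.
m = 8*1296 = 10368.

10368


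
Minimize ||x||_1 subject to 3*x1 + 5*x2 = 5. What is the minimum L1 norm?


Axis intercepts:
  x1 = 5/3, x2 = 0: L1 = 5/3
  x1 = 0, x2 = 1: L1 = 1
x* = (0, 1)
||x*||_1 = 1.

1


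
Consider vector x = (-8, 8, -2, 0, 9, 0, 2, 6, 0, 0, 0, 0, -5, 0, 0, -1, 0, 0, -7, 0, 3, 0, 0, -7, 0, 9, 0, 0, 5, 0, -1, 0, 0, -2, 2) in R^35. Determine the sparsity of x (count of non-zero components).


Non-zero positions: [0, 1, 2, 4, 6, 7, 12, 15, 18, 20, 23, 25, 28, 30, 33, 34].
Sparsity = 16.

16


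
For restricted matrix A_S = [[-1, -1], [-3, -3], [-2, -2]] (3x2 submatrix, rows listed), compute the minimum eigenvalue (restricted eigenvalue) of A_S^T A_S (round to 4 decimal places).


A_S^T A_S = [[14, 14], [14, 14]].
trace = 28.
det = 0.
disc = trace^2 - 4*det = 784 - 4*0 = 784.
sqrt(784) = 28.
lam_min = (28 - 28)/2 = 0 = 0.0000.

0.0000


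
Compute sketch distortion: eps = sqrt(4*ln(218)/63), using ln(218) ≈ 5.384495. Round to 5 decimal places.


ln(218) ≈ 5.384495.
4*ln(N)/m ≈ 4*5.384495/63 ≈ 0.3418727.
eps = sqrt(0.3418727) ≈ 0.5846988 ≈ 0.58470.

0.58470


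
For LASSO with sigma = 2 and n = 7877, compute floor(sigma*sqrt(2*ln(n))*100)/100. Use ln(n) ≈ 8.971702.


ln(7877) ≈ 8.971702.
2*ln(n) ≈ 17.943404.
sqrt(2*ln(n)) ≈ sqrt(17.943404) ≈ 4.235966.
lambda ≈ 2*4.235966 = 8.471932.
floor(lambda*100)/100 = 8.47.

8.47


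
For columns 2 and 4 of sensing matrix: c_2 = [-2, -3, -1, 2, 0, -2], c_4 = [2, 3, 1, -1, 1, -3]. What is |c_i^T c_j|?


Inner product: -2*2 + -3*3 + -1*1 + 2*-1 + 0*1 + -2*-3
Products: [-4, -9, -1, -2, 0, 6]
Sum = -10.
|dot| = 10.

10


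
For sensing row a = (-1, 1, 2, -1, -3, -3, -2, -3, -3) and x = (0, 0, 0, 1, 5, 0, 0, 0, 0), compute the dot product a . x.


Non-zero terms: ['-1*1', '-3*5']
Products: [-1, -15]
y = sum = -16.

-16


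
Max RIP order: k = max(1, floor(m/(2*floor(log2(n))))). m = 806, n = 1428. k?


floor(log2(1428)) = 10.
2*10 = 20.
m/(2*floor(log2(n))) = 806/20 ≈ 40.3.
floor = 40.
k = max(1, 40) = 40.

40


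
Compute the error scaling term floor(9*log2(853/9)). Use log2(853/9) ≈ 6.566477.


log2(n/k) = log2(853/9) ≈ 6.566477.
k*log2(n/k) ≈ 9*6.566477 = 59.098293.
floor(59.098293) = 59.

59


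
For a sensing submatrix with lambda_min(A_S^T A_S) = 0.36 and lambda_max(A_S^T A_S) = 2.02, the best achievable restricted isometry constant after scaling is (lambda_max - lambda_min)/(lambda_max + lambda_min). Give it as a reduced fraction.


lambda_max - lambda_min = 2.02 - 0.36 = 1.66.
lambda_max + lambda_min = 2.02 + 0.36 = 2.38.
delta = 1.66/2.38 = 166/238 = 83/119.

83/119


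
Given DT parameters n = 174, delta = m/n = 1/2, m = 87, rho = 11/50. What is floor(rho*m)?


m = 1/2*174 = 87.
rho = 11/50.
rho*m = 11/50*87 = 19.14.
k = floor(19.14) = 19.

19


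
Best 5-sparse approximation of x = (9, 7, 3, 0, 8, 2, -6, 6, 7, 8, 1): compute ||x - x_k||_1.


Sorted |x_i| descending: [9, 8, 8, 7, 7, 6, 6, 3, 2, 1, 0]
Keep top 5: [9, 8, 8, 7, 7]
Tail entries: [6, 6, 3, 2, 1, 0]
L1 error = sum of tail = 18.

18


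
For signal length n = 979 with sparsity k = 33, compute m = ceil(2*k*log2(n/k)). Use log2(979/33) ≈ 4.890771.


log2(n/k) = log2(979/33) ≈ 4.890771.
2*k*log2(n/k) ≈ 2*33*4.890771 = 322.790886.
m = ceil(322.790886) = 323.

323


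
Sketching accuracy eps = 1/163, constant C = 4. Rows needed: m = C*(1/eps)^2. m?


1/eps = 163.
(1/eps)^2 = 26569.
m = 4*26569 = 106276.

106276


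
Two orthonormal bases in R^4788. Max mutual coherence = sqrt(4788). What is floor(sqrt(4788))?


69^2 = 4761 <= 4788 < 4900 = 70^2, so 69 <= sqrt(4788) < 70.
floor(sqrt(4788)) = 69.

69


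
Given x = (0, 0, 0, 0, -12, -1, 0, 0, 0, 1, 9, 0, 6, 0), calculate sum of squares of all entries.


Non-zero entries: [(4, -12), (5, -1), (9, 1), (10, 9), (12, 6)]
Squares: [144, 1, 1, 81, 36]
||x||_2^2 = sum = 263.

263


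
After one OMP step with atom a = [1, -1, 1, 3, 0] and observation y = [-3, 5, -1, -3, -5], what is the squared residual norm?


a^T a = 12.
a^T y = -18.
coeff = -18/12 = -3/2.
||r||^2 = 42.

42


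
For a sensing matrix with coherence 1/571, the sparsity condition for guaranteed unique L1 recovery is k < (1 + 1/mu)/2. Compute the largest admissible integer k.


1/mu = 571.
1 + 1/mu = 572.
(1 + 1/mu)/2 = 286 is an integer and the inequality is strict, so k_max = 286 - 1 = 285.

285


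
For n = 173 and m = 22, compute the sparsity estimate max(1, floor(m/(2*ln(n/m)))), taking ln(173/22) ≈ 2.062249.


n/m = 173/22.
ln(n/m) ≈ 2.062249.
2*ln(n/m) ≈ 4.124498.
m/(2*ln(n/m)) ≈ 22/4.124498 ≈ 5.334.
floor = 5.
k_max = max(1, 5) = 5.

5


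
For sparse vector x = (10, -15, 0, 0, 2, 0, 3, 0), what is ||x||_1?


Non-zero entries: [(0, 10), (1, -15), (4, 2), (6, 3)]
Absolute values: [10, 15, 2, 3]
||x||_1 = sum = 30.

30


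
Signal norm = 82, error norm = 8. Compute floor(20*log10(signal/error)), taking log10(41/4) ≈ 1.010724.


||x||/||e|| = 82/8 = 41/4.
log10(41/4) ≈ 1.010724.
20*log10(||x||/||e||) ≈ 20*1.010724 = 20.21448.
floor(20.21448) = 20.

20


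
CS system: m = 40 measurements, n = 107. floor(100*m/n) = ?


100*m/n = 100*40/107 ≈ 37.3832.
floor = 37.

37


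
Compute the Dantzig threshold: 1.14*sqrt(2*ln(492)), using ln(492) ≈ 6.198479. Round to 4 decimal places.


ln(492) ≈ 6.198479.
2*ln(n) ≈ 12.396958.
sqrt(2*ln(n)) ≈ sqrt(12.396958) ≈ 3.520931.
threshold ≈ 1.14*3.520931 = 4.01386134 ≈ 4.0139.

4.0139


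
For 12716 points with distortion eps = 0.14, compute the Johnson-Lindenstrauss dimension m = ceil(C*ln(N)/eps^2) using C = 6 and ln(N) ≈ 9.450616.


ln(12716) ≈ 9.450616.
eps^2 = 0.14^2 = 0.0196.
C*ln(N)/eps^2 ≈ 6*9.450616/0.0196 ≈ 2893.0457.
m = ceil(2893.0457) = 2894.

2894


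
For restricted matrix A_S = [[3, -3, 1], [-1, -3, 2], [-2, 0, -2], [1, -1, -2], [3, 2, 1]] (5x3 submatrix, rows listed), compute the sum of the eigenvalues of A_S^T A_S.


Sum of eigenvalues of A_S^T A_S = trace(A_S^T A_S) = sum of squared column norms of A_S.
A_S^T A_S diagonal: [24, 23, 14].
trace = 24 + 23 + 14 = 61.

61


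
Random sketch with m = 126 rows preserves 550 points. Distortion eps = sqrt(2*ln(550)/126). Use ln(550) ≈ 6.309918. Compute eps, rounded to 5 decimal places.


ln(550) ≈ 6.309918.
2*ln(N)/m ≈ 2*6.309918/126 ≈ 0.10015743.
eps = sqrt(0.10015743) ≈ 0.3164766 ≈ 0.31648.

0.31648


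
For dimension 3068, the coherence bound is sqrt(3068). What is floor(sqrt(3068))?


55^2 = 3025 <= 3068 < 3136 = 56^2, so 55 <= sqrt(3068) < 56.
floor(sqrt(3068)) = 55.

55


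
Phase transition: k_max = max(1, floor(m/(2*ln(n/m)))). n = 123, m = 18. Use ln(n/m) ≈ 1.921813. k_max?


n/m = 123/18 = 41/6.
ln(n/m) ≈ 1.921813.
2*ln(n/m) ≈ 3.843626.
m/(2*ln(n/m)) ≈ 18/3.843626 ≈ 4.6831.
floor = 4.
k_max = max(1, 4) = 4.

4


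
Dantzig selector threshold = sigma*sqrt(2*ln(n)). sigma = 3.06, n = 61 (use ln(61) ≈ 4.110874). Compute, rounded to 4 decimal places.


ln(61) ≈ 4.110874.
2*ln(n) ≈ 8.221748.
sqrt(2*ln(n)) ≈ sqrt(8.221748) ≈ 2.867359.
threshold ≈ 3.06*2.867359 = 8.77411854 ≈ 8.7741.

8.7741


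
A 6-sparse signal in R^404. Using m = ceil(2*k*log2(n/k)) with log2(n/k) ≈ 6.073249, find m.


log2(n/k) = log2(404/6) ≈ 6.073249.
2*k*log2(n/k) ≈ 2*6*6.073249 = 72.878988.
m = ceil(72.878988) = 73.

73


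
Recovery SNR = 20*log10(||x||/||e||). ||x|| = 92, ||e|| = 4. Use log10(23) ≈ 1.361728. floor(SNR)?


||x||/||e|| = 92/4 = 23.
log10(23) ≈ 1.361728.
20*log10(||x||/||e||) ≈ 20*1.361728 = 27.23456.
floor(27.23456) = 27.

27


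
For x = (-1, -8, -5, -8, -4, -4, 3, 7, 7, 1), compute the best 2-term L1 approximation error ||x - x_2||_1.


Sorted |x_i| descending: [8, 8, 7, 7, 5, 4, 4, 3, 1, 1]
Keep top 2: [8, 8]
Tail entries: [7, 7, 5, 4, 4, 3, 1, 1]
L1 error = sum of tail = 32.

32


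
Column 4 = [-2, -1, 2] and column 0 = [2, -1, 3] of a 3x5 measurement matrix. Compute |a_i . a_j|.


Inner product: -2*2 + -1*-1 + 2*3
Products: [-4, 1, 6]
Sum = 3.
|dot| = 3.

3


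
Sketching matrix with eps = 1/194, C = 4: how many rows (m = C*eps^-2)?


1/eps = 194.
(1/eps)^2 = 37636.
m = 4*37636 = 150544.

150544


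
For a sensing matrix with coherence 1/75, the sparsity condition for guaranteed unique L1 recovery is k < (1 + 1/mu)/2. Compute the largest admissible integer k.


1/mu = 75.
1 + 1/mu = 76.
(1 + 1/mu)/2 = 38 is an integer and the inequality is strict, so k_max = 38 - 1 = 37.

37


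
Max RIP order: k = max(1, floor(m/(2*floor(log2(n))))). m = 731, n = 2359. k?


floor(log2(2359)) = 11.
2*11 = 22.
m/(2*floor(log2(n))) = 731/22 ≈ 33.2273.
floor = 33.
k = max(1, 33) = 33.

33


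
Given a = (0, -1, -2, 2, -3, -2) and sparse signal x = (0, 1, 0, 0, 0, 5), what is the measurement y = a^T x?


Non-zero terms: ['-1*1', '-2*5']
Products: [-1, -10]
y = sum = -11.

-11


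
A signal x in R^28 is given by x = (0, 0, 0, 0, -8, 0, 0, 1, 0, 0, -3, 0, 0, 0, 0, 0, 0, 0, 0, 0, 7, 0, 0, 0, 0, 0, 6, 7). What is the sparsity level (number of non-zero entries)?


Non-zero positions: [4, 7, 10, 20, 26, 27].
Sparsity = 6.

6


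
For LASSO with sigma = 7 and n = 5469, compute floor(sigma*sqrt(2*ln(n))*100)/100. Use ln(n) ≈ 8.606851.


ln(5469) ≈ 8.606851.
2*ln(n) ≈ 17.213702.
sqrt(2*ln(n)) ≈ sqrt(17.213702) ≈ 4.14894.
lambda ≈ 7*4.14894 = 29.04258.
floor(lambda*100)/100 = 29.04.

29.04


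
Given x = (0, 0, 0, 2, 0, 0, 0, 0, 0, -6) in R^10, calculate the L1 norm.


Non-zero entries: [(3, 2), (9, -6)]
Absolute values: [2, 6]
||x||_1 = sum = 8.

8


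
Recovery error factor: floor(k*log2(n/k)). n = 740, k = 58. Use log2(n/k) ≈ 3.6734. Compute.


log2(n/k) = log2(740/58) ≈ 3.6734.
k*log2(n/k) ≈ 58*3.6734 = 213.0572.
floor(213.0572) = 213.

213


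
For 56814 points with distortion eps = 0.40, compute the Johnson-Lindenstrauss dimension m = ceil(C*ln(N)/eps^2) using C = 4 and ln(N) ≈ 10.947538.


ln(56814) ≈ 10.947538.
eps^2 = 0.40^2 = 0.16.
C*ln(N)/eps^2 ≈ 4*10.947538/0.16 ≈ 273.6884.
m = ceil(273.6884) = 274.

274


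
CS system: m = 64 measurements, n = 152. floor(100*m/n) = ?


100*m/n = 100*64/152 ≈ 42.1053.
floor = 42.

42


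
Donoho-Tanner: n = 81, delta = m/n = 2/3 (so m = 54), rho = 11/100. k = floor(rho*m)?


m = 2/3*81 = 54.
rho = 11/100.
rho*m = 11/100*54 = 5.94.
k = floor(5.94) = 5.

5


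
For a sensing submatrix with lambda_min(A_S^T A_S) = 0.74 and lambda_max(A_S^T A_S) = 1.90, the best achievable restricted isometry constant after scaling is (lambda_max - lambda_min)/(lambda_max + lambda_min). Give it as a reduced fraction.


lambda_max - lambda_min = 1.90 - 0.74 = 1.16.
lambda_max + lambda_min = 1.90 + 0.74 = 2.64.
delta = 1.16/2.64 = 116/264 = 29/66.

29/66


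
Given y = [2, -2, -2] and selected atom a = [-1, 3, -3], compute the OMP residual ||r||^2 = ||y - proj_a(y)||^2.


a^T a = 19.
a^T y = -2.
coeff = -2/19 = -2/19.
||r||^2 = 224/19.

224/19


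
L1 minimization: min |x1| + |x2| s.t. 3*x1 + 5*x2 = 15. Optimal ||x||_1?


Axis intercepts:
  x1 = 5, x2 = 0: L1 = 5
  x1 = 0, x2 = 3: L1 = 3
x* = (0, 3)
||x*||_1 = 3.

3


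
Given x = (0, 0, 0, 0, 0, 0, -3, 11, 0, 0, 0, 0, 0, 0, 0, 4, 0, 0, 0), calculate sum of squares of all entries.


Non-zero entries: [(6, -3), (7, 11), (15, 4)]
Squares: [9, 121, 16]
||x||_2^2 = sum = 146.

146


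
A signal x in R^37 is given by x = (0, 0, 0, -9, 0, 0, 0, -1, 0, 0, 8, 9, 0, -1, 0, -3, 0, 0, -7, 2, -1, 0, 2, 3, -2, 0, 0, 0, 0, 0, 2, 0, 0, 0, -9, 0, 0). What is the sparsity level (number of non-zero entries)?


Non-zero positions: [3, 7, 10, 11, 13, 15, 18, 19, 20, 22, 23, 24, 30, 34].
Sparsity = 14.

14


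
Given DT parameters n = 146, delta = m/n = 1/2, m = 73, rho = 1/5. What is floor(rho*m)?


m = 1/2*146 = 73.
rho = 1/5.
rho*m = 1/5*73 = 14.6.
k = floor(14.6) = 14.

14


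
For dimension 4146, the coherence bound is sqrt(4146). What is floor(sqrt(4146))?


64^2 = 4096 <= 4146 < 4225 = 65^2, so 64 <= sqrt(4146) < 65.
floor(sqrt(4146)) = 64.

64


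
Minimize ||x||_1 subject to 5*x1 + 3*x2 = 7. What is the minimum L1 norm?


Axis intercepts:
  x1 = 7/5, x2 = 0: L1 = 7/5
  x1 = 0, x2 = 7/3: L1 = 7/3
x* = (7/5, 0)
||x*||_1 = 7/5.

7/5


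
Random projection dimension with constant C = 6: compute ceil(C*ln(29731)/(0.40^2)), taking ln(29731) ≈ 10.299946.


ln(29731) ≈ 10.299946.
eps^2 = 0.40^2 = 0.16.
C*ln(N)/eps^2 ≈ 6*10.299946/0.16 ≈ 386.248.
m = ceil(386.248) = 387.

387


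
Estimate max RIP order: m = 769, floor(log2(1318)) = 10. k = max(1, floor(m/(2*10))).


floor(log2(1318)) = 10.
2*10 = 20.
m/(2*floor(log2(n))) = 769/20 ≈ 38.45.
floor = 38.
k = max(1, 38) = 38.

38


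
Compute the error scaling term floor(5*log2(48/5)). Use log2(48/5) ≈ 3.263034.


log2(n/k) = log2(48/5) ≈ 3.263034.
k*log2(n/k) ≈ 5*3.263034 = 16.31517.
floor(16.31517) = 16.

16


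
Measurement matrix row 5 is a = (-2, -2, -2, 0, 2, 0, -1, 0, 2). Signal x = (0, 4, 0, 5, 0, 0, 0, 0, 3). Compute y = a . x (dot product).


Non-zero terms: ['-2*4', '0*5', '2*3']
Products: [-8, 0, 6]
y = sum = -2.

-2


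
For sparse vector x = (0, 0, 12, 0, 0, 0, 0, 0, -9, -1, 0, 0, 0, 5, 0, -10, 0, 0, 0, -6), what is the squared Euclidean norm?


Non-zero entries: [(2, 12), (8, -9), (9, -1), (13, 5), (15, -10), (19, -6)]
Squares: [144, 81, 1, 25, 100, 36]
||x||_2^2 = sum = 387.

387


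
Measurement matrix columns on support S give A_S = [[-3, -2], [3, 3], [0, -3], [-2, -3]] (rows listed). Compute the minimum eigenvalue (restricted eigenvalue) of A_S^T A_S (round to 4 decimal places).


A_S^T A_S = [[22, 21], [21, 31]].
trace = 53.
det = 241.
disc = trace^2 - 4*det = 2809 - 4*241 = 1845.
sqrt(1845) ≈ 42.953463.
lam_min = (53 - sqrt(1845))/2 ≈ (53 - 42.953463)/2 = 5.0232685 ≈ 5.0233.

5.0233


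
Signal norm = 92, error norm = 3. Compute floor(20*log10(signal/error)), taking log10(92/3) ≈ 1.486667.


||x||/||e|| = 92/3.
log10(92/3) ≈ 1.486667.
20*log10(||x||/||e||) ≈ 20*1.486667 = 29.73334.
floor(29.73334) = 29.

29


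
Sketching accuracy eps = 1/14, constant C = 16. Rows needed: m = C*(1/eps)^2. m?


1/eps = 14.
(1/eps)^2 = 196.
m = 16*196 = 3136.

3136


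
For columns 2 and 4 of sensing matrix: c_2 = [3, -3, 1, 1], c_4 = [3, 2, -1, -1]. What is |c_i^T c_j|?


Inner product: 3*3 + -3*2 + 1*-1 + 1*-1
Products: [9, -6, -1, -1]
Sum = 1.
|dot| = 1.

1


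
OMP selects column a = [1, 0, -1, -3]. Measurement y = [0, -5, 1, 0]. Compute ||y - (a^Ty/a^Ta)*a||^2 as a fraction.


a^T a = 11.
a^T y = -1.
coeff = -1/11 = -1/11.
||r||^2 = 285/11.

285/11


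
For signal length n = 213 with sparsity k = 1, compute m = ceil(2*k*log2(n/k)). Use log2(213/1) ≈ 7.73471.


log2(n/k) = log2(213/1) ≈ 7.73471.
2*k*log2(n/k) ≈ 2*1*7.73471 = 15.46942.
m = ceil(15.46942) = 16.

16


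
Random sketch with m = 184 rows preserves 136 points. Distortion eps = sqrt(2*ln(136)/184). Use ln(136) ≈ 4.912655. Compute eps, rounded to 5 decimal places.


ln(136) ≈ 4.912655.
2*ln(N)/m ≈ 2*4.912655/184 ≈ 0.05339842.
eps = sqrt(0.05339842) ≈ 0.231081 ≈ 0.23108.

0.23108


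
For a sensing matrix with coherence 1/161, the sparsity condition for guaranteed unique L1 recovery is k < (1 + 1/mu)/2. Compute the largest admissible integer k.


1/mu = 161.
1 + 1/mu = 162.
(1 + 1/mu)/2 = 81 is an integer and the inequality is strict, so k_max = 81 - 1 = 80.

80


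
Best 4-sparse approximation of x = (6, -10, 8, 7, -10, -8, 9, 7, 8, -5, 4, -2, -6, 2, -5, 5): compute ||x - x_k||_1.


Sorted |x_i| descending: [10, 10, 9, 8, 8, 8, 7, 7, 6, 6, 5, 5, 5, 4, 2, 2]
Keep top 4: [10, 10, 9, 8]
Tail entries: [8, 8, 7, 7, 6, 6, 5, 5, 5, 4, 2, 2]
L1 error = sum of tail = 65.

65


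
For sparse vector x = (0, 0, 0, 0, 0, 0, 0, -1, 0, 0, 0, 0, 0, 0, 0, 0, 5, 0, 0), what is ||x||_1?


Non-zero entries: [(7, -1), (16, 5)]
Absolute values: [1, 5]
||x||_1 = sum = 6.

6


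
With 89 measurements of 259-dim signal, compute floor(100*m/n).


100*m/n = 100*89/259 ≈ 34.3629.
floor = 34.

34


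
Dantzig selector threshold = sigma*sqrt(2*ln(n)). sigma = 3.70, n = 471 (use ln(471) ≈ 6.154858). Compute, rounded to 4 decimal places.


ln(471) ≈ 6.154858.
2*ln(n) ≈ 12.309716.
sqrt(2*ln(n)) ≈ sqrt(12.309716) ≈ 3.50852.
threshold ≈ 3.70*3.50852 = 12.981524 ≈ 12.9815.

12.9815


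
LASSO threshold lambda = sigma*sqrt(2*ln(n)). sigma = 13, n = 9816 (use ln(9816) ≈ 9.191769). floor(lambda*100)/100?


ln(9816) ≈ 9.191769.
2*ln(n) ≈ 18.383538.
sqrt(2*ln(n)) ≈ sqrt(18.383538) ≈ 4.287603.
lambda ≈ 13*4.287603 = 55.738839.
floor(lambda*100)/100 = 55.73.

55.73


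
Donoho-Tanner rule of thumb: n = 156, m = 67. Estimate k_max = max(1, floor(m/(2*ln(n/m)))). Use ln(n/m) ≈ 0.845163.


n/m = 156/67.
ln(n/m) ≈ 0.845163.
2*ln(n/m) ≈ 1.690326.
m/(2*ln(n/m)) ≈ 67/1.690326 ≈ 39.6373.
floor = 39.
k_max = max(1, 39) = 39.

39


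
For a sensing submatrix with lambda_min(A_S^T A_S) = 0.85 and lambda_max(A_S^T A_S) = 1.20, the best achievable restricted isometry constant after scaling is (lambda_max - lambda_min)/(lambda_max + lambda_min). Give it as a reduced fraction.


lambda_max - lambda_min = 1.20 - 0.85 = 0.35.
lambda_max + lambda_min = 1.20 + 0.85 = 2.05.
delta = 0.35/2.05 = 35/205 = 7/41.

7/41


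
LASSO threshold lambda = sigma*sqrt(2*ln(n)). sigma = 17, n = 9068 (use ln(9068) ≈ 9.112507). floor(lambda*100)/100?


ln(9068) ≈ 9.112507.
2*ln(n) ≈ 18.225014.
sqrt(2*ln(n)) ≈ sqrt(18.225014) ≈ 4.269076.
lambda ≈ 17*4.269076 = 72.574292.
floor(lambda*100)/100 = 72.57.

72.57


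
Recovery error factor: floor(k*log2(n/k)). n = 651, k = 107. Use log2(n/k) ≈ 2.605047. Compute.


log2(n/k) = log2(651/107) ≈ 2.605047.
k*log2(n/k) ≈ 107*2.605047 = 278.740029.
floor(278.740029) = 278.

278


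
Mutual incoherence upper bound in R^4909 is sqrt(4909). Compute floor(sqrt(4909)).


70^2 = 4900 <= 4909 < 5041 = 71^2, so 70 <= sqrt(4909) < 71.
floor(sqrt(4909)) = 70.

70


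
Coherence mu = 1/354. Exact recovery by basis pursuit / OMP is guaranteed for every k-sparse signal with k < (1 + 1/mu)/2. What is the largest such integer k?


1/mu = 354.
1 + 1/mu = 355.
(1 + 1/mu)/2 = 177.5 is not an integer, so k_max = floor(177.5) = 177.

177


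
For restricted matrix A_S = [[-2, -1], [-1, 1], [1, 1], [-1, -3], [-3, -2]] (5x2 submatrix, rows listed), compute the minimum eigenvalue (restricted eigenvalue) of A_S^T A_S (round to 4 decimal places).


A_S^T A_S = [[16, 11], [11, 16]].
trace = 32.
det = 135.
disc = trace^2 - 4*det = 1024 - 4*135 = 484.
sqrt(484) = 22.
lam_min = (32 - 22)/2 = 5 = 5.0000.

5.0000


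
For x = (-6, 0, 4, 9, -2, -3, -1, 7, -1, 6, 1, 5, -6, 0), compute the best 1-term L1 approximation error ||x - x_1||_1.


Sorted |x_i| descending: [9, 7, 6, 6, 6, 5, 4, 3, 2, 1, 1, 1, 0, 0]
Keep top 1: [9]
Tail entries: [7, 6, 6, 6, 5, 4, 3, 2, 1, 1, 1, 0, 0]
L1 error = sum of tail = 42.

42


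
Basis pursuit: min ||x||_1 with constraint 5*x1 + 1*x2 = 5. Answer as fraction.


Axis intercepts:
  x1 = 1, x2 = 0: L1 = 1
  x1 = 0, x2 = 5: L1 = 5
x* = (1, 0)
||x*||_1 = 1.

1


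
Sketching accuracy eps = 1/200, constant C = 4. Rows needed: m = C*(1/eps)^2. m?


1/eps = 200.
(1/eps)^2 = 40000.
m = 4*40000 = 160000.

160000
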